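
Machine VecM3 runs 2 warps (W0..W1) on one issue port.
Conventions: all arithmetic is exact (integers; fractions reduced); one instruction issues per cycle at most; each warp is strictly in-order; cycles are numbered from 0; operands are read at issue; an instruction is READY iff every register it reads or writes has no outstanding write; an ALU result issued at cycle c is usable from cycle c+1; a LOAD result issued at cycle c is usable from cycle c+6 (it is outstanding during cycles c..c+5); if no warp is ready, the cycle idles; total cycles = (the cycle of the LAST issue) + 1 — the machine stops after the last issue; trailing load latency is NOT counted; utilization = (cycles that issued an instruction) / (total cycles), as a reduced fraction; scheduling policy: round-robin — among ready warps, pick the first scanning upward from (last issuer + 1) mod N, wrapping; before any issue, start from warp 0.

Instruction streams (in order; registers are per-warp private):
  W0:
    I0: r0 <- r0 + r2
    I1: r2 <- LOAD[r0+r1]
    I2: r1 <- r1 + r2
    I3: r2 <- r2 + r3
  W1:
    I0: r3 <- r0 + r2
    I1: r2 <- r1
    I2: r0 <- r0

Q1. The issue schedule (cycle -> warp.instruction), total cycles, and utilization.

cycle 0: W0.I0
cycle 1: W1.I0
cycle 2: W0.I1
cycle 3: W1.I1
cycle 4: W1.I2
cycle 5: idle
cycle 6: idle
cycle 7: idle
cycle 8: W0.I2
cycle 9: W0.I3

Answer: 10 cycles, utilization 7/10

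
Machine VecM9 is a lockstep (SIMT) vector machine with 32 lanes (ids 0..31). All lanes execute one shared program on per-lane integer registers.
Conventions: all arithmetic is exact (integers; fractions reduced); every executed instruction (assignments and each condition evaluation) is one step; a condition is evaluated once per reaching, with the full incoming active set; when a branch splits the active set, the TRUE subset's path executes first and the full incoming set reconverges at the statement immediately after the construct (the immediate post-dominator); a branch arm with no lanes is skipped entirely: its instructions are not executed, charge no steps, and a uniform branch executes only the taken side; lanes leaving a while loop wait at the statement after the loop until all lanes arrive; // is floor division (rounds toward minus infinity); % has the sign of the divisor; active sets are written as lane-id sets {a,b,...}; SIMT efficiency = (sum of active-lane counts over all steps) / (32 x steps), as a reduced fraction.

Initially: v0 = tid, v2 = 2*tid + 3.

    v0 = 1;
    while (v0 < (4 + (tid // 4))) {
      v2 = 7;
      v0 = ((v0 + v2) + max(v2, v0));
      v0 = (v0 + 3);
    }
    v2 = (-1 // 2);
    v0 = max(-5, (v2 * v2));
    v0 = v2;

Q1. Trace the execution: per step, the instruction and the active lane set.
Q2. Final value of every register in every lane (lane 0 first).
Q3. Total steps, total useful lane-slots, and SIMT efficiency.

step 0: v0 <- 1                      {0,1,2,3,4,5,6,7,8,9,10,11,12,13,14,15,16,17,18,19,20,21,22,23,24,25,26,27,28,29,30,31}
step 1: eval (v0 < (4 + (tid // 4))) {0,1,2,3,4,5,6,7,8,9,10,11,12,13,14,15,16,17,18,19,20,21,22,23,24,25,26,27,28,29,30,31}
step 2: v2 <- 7                      {0,1,2,3,4,5,6,7,8,9,10,11,12,13,14,15,16,17,18,19,20,21,22,23,24,25,26,27,28,29,30,31}
step 3: v0 <- ((v0 + v2) + max(v2, v0)) {0,1,2,3,4,5,6,7,8,9,10,11,12,13,14,15,16,17,18,19,20,21,22,23,24,25,26,27,28,29,30,31}
step 4: v0 <- (v0 + 3)               {0,1,2,3,4,5,6,7,8,9,10,11,12,13,14,15,16,17,18,19,20,21,22,23,24,25,26,27,28,29,30,31}
step 5: eval (v0 < (4 + (tid // 4))) {0,1,2,3,4,5,6,7,8,9,10,11,12,13,14,15,16,17,18,19,20,21,22,23,24,25,26,27,28,29,30,31}
step 6: v2 <- (-1 // 2)              {0,1,2,3,4,5,6,7,8,9,10,11,12,13,14,15,16,17,18,19,20,21,22,23,24,25,26,27,28,29,30,31}
step 7: v0 <- max(-5, (v2 * v2))     {0,1,2,3,4,5,6,7,8,9,10,11,12,13,14,15,16,17,18,19,20,21,22,23,24,25,26,27,28,29,30,31}
step 8: v0 <- v2                     {0,1,2,3,4,5,6,7,8,9,10,11,12,13,14,15,16,17,18,19,20,21,22,23,24,25,26,27,28,29,30,31}

Answer: 9 steps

v0: -1,-1,-1,-1,-1,-1,-1,-1,-1,-1,-1,-1,-1,-1,-1,-1,-1,-1,-1,-1,-1,-1,-1,-1,-1,-1,-1,-1,-1,-1,-1,-1
v2: -1,-1,-1,-1,-1,-1,-1,-1,-1,-1,-1,-1,-1,-1,-1,-1,-1,-1,-1,-1,-1,-1,-1,-1,-1,-1,-1,-1,-1,-1,-1,-1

steps = 9; useful = 288; efficiency = 288/288 = 1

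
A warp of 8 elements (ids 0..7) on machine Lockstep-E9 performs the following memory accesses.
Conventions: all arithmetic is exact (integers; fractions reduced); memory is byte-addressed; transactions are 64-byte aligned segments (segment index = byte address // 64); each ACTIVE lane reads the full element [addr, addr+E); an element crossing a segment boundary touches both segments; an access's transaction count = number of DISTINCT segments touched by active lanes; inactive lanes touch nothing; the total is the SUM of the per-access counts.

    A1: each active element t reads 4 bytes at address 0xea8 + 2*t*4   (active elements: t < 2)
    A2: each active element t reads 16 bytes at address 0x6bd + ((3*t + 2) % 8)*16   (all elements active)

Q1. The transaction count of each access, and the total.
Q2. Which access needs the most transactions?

A1: 1 transaction
A2: 3 transactions

Answer: 1,3; total 4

Answer: A2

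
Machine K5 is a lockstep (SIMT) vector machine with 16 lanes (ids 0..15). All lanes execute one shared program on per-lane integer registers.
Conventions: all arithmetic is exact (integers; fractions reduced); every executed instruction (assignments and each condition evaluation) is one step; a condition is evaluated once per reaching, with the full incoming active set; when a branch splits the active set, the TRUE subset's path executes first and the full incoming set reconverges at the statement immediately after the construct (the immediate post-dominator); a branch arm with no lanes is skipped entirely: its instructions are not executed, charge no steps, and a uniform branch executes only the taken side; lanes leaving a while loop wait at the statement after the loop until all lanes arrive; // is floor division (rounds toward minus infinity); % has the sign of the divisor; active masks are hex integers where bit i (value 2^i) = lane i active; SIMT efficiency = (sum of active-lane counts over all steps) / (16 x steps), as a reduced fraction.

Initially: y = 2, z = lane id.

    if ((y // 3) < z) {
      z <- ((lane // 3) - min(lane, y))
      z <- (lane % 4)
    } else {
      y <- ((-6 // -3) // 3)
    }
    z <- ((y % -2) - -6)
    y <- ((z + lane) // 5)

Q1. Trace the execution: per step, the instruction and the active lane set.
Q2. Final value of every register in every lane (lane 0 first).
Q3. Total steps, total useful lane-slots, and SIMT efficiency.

step 0: eval ((y // 3) < z)          0xffff
step 1: z <- ((lane // 3) - min(lane, y)) 0xfffe
step 2: z <- (lane % 4)              0xfffe
step 3: y <- ((-6 // -3) // 3)       0x0001
step 4: z <- ((y % -2) - -6)         0xffff
step 5: y <- ((z + lane) // 5)       0xffff

Answer: 6 steps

y: 1,1,1,1,2,2,2,2,2,3,3,3,3,3,4,4
z: 6,6,6,6,6,6,6,6,6,6,6,6,6,6,6,6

steps = 6; useful = 79; efficiency = 79/96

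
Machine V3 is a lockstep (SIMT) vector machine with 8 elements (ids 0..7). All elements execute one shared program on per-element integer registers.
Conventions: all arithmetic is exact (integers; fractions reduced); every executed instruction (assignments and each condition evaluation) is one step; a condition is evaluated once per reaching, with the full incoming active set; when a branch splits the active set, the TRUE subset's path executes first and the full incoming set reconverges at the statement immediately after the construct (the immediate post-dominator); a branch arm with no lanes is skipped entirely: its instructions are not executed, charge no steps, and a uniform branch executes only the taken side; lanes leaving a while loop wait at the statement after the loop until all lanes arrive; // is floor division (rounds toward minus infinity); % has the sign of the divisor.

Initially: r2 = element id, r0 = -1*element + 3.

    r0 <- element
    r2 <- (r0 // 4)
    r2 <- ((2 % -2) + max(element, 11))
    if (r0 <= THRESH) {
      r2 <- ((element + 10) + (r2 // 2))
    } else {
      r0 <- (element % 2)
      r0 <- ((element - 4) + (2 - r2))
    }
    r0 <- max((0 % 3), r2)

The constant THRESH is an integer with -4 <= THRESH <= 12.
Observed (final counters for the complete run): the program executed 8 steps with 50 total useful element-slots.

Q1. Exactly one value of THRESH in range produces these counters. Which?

Answer: THRESH = 5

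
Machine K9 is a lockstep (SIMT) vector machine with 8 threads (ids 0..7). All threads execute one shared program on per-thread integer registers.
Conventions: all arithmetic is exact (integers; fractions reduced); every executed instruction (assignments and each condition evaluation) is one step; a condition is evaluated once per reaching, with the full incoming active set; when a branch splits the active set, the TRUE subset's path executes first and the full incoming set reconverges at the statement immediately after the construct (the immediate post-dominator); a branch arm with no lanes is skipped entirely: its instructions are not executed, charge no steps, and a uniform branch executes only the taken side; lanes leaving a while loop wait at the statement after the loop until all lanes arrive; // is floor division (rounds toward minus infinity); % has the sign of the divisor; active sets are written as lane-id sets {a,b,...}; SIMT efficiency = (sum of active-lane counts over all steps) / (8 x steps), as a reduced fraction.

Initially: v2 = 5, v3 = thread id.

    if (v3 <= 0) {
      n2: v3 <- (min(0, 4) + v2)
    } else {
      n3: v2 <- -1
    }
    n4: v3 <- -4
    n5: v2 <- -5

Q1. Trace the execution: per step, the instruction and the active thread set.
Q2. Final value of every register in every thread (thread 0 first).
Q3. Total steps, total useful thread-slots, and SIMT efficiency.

step 0: eval (v3 <= 0)               {0,1,2,3,4,5,6,7}
step 1: v3 <- (min(0, 4) + v2)       {0}
step 2: v2 <- -1                     {1,2,3,4,5,6,7}
step 3: v3 <- -4                     {0,1,2,3,4,5,6,7}
step 4: v2 <- -5                     {0,1,2,3,4,5,6,7}

Answer: 5 steps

v2: -5,-5,-5,-5,-5,-5,-5,-5
v3: -4,-4,-4,-4,-4,-4,-4,-4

steps = 5; useful = 32; efficiency = 32/40 = 4/5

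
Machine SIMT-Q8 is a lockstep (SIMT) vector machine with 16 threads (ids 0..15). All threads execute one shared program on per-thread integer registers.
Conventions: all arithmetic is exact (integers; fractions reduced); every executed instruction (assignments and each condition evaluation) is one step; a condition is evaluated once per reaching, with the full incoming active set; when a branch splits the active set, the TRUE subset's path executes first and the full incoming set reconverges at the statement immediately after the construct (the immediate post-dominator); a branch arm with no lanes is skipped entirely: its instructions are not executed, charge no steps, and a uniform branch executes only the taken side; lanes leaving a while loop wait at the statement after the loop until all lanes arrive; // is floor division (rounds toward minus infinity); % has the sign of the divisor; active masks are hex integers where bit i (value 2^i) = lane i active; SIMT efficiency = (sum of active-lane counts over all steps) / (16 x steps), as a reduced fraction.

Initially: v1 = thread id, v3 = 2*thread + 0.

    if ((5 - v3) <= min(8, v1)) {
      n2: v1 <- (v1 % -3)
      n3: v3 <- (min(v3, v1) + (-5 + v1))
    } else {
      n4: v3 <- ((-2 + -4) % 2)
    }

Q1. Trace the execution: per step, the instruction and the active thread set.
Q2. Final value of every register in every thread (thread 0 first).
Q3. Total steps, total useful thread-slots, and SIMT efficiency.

step 0: eval ((5 - v3) <= min(8, v1)) 0xffff
step 1: v1 <- (v1 % -3)              0xfffc
step 2: v3 <- (min(v3, v1) + (-5 + v1)) 0xfffc
step 3: v3 <- ((-2 + -4) % 2)        0x0003

Answer: 4 steps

v1: 0,1,-1,0,-2,-1,0,-2,-1,0,-2,-1,0,-2,-1,0
v3: 0,0,-7,-5,-9,-7,-5,-9,-7,-5,-9,-7,-5,-9,-7,-5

steps = 4; useful = 46; efficiency = 46/64 = 23/32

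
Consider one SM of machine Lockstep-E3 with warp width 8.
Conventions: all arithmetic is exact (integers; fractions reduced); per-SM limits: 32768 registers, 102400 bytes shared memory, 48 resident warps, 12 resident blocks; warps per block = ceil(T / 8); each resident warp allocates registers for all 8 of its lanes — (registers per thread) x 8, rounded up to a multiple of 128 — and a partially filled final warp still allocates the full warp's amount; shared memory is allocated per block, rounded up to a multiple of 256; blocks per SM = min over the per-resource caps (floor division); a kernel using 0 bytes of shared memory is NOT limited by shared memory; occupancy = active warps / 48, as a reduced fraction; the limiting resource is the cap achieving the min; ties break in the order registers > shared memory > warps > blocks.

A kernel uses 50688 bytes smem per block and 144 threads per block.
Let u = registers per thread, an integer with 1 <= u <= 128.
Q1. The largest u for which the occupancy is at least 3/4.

Answer: u = 112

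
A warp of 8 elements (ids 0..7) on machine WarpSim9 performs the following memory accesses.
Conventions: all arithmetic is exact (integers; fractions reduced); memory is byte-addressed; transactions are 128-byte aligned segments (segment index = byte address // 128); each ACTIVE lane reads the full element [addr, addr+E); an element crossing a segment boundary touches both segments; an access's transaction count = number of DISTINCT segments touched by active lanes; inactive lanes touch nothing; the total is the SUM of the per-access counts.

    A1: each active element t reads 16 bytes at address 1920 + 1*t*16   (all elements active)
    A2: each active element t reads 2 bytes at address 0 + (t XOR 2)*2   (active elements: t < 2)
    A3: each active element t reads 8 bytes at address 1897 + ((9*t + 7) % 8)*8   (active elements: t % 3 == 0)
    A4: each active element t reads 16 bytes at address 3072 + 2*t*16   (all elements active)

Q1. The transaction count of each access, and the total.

A1: 1 transaction
A2: 1 transaction
A3: 2 transactions
A4: 2 transactions

Answer: 1,1,2,2; total 6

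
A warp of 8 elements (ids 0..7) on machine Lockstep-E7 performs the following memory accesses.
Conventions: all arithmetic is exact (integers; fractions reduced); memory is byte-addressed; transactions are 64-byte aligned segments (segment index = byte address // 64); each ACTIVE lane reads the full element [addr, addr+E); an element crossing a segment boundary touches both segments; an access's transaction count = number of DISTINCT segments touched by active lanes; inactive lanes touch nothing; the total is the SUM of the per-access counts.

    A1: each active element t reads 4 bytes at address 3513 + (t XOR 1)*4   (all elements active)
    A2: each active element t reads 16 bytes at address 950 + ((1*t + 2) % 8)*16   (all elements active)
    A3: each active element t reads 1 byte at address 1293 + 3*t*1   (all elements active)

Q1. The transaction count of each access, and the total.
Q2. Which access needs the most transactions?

A1: 2 transactions
A2: 3 transactions
A3: 1 transaction

Answer: 2,3,1; total 6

Answer: A2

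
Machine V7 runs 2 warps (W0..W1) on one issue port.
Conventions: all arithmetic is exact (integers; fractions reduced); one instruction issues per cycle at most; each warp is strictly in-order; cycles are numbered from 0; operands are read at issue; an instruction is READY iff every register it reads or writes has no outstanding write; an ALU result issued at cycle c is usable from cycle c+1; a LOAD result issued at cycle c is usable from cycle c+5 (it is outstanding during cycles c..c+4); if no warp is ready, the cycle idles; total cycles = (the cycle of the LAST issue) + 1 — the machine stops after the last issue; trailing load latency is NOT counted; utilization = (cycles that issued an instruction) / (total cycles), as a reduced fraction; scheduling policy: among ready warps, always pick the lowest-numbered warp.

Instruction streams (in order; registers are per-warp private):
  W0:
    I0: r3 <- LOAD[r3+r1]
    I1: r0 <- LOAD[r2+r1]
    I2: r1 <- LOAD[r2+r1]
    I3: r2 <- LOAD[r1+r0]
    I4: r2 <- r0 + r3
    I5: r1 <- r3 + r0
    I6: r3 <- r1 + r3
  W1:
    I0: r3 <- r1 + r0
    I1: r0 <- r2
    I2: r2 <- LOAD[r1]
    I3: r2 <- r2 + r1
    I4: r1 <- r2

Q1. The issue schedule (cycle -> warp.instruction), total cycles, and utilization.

cycle 0: W0.I0
cycle 1: W0.I1
cycle 2: W0.I2
cycle 3: W1.I0
cycle 4: W1.I1
cycle 5: W1.I2
cycle 6: idle
cycle 7: W0.I3
cycle 8: idle
cycle 9: idle
cycle 10: W1.I3
cycle 11: W1.I4
cycle 12: W0.I4
cycle 13: W0.I5
cycle 14: W0.I6

Answer: 15 cycles, utilization 4/5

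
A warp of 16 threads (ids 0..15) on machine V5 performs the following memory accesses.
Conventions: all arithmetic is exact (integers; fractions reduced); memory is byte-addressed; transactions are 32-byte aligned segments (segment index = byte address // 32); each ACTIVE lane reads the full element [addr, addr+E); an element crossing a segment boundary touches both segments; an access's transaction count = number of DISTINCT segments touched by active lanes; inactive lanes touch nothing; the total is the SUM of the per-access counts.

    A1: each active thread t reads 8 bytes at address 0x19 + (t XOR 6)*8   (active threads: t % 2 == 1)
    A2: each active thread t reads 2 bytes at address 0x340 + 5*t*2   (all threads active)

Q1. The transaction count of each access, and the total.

A1: 4 transactions
A2: 5 transactions

Answer: 4,5; total 9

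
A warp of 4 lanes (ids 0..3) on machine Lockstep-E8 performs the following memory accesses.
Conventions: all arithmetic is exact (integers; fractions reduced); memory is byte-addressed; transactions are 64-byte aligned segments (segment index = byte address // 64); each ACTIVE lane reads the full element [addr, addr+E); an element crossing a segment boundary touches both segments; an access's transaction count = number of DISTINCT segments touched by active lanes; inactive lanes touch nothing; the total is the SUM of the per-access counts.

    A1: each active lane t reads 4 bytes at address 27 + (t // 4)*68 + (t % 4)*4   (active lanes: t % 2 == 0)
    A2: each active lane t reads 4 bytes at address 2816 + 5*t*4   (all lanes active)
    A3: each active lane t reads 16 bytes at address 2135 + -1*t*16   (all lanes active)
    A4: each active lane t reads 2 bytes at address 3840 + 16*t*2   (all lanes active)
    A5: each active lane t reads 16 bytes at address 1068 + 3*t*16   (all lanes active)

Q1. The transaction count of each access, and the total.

A1: 1 transaction
A2: 1 transaction
A3: 2 transactions
A4: 2 transactions
A5: 4 transactions

Answer: 1,1,2,2,4; total 10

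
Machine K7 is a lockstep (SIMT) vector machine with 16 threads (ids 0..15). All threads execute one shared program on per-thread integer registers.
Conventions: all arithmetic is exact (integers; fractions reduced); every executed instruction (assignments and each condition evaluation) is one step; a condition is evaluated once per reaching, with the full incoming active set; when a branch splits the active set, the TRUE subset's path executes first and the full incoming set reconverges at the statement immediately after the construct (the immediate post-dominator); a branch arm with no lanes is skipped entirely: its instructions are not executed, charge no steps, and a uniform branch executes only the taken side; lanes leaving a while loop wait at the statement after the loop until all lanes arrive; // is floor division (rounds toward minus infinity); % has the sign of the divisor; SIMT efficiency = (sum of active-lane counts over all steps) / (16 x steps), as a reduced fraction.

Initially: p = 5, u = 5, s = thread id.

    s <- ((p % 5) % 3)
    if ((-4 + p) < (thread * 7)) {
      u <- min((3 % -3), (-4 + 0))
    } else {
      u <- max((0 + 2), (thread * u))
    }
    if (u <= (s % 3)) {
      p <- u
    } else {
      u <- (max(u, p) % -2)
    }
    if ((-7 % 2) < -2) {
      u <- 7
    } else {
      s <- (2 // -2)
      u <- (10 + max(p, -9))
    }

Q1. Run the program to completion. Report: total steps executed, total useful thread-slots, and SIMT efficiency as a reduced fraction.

Answer: 10 steps, 128 useful, 4/5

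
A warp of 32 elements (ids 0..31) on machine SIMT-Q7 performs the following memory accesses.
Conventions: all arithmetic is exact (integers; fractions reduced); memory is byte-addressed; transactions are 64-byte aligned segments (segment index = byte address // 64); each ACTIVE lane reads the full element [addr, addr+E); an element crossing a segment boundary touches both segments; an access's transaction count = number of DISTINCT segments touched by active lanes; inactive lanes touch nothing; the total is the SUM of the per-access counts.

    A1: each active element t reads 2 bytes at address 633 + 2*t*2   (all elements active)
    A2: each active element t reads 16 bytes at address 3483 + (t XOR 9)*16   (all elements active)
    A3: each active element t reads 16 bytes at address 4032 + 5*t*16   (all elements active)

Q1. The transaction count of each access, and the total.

A1: 3 transactions
A2: 9 transactions
A3: 32 transactions

Answer: 3,9,32; total 44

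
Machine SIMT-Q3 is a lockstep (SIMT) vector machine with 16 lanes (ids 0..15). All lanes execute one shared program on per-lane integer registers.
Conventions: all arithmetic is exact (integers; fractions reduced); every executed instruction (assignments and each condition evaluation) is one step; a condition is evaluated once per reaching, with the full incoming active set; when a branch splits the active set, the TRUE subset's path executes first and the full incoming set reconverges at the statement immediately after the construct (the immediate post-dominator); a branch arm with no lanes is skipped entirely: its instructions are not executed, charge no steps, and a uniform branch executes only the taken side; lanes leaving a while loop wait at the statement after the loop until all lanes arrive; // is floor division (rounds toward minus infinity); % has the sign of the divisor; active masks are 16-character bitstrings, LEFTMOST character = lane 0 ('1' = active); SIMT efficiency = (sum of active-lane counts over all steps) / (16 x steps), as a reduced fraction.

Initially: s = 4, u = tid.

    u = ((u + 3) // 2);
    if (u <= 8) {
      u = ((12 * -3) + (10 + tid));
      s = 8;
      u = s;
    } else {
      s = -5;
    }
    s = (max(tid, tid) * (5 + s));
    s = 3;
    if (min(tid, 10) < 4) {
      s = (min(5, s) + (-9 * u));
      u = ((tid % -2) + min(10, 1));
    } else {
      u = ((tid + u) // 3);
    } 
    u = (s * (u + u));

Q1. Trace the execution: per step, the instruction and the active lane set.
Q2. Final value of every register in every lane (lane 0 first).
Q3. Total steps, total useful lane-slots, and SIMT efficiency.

step 0: u <- ((u + 3) // 2)          1111111111111111
step 1: eval (u <= 8)                1111111111111111
step 2: u <- ((12 * -3) + (10 + tid)) 1111111111111110
step 3: s <- 8                       1111111111111110
step 4: u <- s                       1111111111111110
step 5: s <- -5                      0000000000000001
step 6: s <- (max(tid, tid) * (5 + s)) 1111111111111111
step 7: s <- 3                       1111111111111111
step 8: eval (min(tid, 10) < 4)      1111111111111111
step 9: s <- (min(5, s) + (-9 * u))  1111000000000000
step 10: u <- ((tid % -2) + min(10, 1)) 1111000000000000
step 11: u <- ((tid + u) // 3)        0000111111111111
step 12: u <- (s * (u + u))           1111111111111111

Answer: 13 steps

s: -69,-69,-69,-69,3,3,3,3,3,3,3,3,3,3,3,3
u: -138,0,-138,0,24,24,24,30,30,30,36,36,36,42,42,48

steps = 13; useful = 162; efficiency = 162/208 = 81/104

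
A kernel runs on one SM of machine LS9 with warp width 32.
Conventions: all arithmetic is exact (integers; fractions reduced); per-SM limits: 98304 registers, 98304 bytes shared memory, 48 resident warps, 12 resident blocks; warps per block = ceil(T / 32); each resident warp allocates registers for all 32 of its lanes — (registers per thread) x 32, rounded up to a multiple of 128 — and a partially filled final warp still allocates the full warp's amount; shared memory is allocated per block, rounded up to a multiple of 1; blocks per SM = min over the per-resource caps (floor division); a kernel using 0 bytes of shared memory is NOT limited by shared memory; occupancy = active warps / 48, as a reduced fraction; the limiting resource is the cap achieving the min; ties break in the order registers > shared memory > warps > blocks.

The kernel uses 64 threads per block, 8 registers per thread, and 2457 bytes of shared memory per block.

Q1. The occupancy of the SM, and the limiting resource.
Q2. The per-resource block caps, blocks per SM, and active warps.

Answer: occupancy 1/2, limited by blocks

registers: 192 blocks
shared memory: 40 blocks
warps: 24 blocks
blocks: 12 blocks

Answer: 12 blocks, 24 active warps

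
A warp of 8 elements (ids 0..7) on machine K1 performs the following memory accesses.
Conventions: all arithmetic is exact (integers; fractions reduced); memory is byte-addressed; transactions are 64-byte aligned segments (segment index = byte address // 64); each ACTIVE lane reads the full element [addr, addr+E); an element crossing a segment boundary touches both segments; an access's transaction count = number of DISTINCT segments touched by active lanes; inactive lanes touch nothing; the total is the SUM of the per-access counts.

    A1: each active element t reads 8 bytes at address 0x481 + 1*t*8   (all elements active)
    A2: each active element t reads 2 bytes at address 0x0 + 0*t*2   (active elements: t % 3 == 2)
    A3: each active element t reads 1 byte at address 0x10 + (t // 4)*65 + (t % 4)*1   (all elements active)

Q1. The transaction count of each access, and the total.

A1: 2 transactions
A2: 1 transaction
A3: 2 transactions

Answer: 2,1,2; total 5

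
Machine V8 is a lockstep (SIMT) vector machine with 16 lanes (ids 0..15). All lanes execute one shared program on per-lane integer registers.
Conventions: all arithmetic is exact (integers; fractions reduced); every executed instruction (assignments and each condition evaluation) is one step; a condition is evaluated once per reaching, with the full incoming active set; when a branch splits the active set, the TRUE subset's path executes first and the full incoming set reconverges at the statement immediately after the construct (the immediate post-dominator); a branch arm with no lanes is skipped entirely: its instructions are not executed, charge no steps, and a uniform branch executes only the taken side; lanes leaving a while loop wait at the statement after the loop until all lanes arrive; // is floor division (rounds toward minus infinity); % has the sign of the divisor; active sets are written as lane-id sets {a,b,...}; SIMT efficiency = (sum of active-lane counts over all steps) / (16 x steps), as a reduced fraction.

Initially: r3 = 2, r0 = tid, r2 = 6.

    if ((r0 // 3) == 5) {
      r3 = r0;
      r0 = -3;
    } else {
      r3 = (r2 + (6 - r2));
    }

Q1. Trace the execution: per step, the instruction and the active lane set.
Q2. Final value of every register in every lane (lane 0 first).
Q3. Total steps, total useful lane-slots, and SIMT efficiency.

step 0: eval ((r0 // 3) == 5)        {0,1,2,3,4,5,6,7,8,9,10,11,12,13,14,15}
step 1: r3 <- r0                     {15}
step 2: r0 <- -3                     {15}
step 3: r3 <- (r2 + (6 - r2))        {0,1,2,3,4,5,6,7,8,9,10,11,12,13,14}

Answer: 4 steps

r3: 6,6,6,6,6,6,6,6,6,6,6,6,6,6,6,15
r0: 0,1,2,3,4,5,6,7,8,9,10,11,12,13,14,-3
r2: 6,6,6,6,6,6,6,6,6,6,6,6,6,6,6,6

steps = 4; useful = 33; efficiency = 33/64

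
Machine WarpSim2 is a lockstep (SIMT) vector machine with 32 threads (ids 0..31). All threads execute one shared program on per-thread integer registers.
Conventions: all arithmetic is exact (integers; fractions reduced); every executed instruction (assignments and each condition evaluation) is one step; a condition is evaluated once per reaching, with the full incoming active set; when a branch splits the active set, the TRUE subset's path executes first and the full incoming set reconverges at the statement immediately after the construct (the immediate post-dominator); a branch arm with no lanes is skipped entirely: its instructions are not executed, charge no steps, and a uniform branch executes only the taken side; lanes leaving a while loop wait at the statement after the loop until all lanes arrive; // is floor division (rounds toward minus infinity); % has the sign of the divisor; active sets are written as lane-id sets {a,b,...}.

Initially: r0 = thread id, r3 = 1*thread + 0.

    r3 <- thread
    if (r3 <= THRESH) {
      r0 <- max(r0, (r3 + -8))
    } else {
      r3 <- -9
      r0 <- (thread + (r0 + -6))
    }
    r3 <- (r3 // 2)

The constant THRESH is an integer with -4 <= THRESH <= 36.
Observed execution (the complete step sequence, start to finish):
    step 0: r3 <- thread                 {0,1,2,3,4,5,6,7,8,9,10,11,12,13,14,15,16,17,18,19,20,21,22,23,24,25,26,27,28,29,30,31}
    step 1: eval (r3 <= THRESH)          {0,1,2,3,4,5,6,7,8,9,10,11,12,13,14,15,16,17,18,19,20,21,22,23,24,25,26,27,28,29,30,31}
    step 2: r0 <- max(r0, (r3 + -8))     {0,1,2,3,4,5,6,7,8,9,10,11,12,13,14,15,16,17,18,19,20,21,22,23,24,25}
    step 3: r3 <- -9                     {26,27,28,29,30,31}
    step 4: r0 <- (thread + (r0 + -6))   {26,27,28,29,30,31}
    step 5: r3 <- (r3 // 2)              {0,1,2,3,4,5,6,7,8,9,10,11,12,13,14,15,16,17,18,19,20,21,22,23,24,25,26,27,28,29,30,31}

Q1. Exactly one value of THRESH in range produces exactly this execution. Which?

Answer: THRESH = 25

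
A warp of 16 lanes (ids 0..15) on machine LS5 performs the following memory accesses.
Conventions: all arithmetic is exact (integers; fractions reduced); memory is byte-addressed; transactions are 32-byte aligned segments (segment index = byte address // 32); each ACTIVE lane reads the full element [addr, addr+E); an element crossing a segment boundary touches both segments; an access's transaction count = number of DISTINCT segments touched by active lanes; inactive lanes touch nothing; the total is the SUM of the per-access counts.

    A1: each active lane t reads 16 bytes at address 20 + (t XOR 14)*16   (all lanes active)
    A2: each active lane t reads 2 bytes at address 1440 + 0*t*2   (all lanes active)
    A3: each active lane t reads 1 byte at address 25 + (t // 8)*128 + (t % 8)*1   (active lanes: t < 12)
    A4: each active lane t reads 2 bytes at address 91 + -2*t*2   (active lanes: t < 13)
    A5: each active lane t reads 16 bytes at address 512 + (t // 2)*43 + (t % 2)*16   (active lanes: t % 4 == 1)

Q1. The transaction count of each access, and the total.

A1: 9 transactions
A2: 1 transaction
A3: 3 transactions
A4: 2 transactions
A5: 6 transactions

Answer: 9,1,3,2,6; total 21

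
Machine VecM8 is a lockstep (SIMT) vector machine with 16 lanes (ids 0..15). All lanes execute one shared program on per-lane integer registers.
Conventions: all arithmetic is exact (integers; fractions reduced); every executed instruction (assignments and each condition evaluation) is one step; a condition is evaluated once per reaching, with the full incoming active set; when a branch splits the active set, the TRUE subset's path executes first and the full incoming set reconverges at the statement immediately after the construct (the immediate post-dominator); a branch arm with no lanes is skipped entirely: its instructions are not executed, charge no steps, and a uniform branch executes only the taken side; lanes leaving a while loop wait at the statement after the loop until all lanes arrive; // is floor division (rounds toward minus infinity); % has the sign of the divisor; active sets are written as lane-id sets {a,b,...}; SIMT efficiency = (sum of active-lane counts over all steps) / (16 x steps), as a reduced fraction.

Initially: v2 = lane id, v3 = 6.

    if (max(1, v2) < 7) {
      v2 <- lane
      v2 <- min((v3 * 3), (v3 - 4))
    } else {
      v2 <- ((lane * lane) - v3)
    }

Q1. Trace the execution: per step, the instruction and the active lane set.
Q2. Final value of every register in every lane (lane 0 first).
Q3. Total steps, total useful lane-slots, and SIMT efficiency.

step 0: eval (max(1, v2) < 7)        {0,1,2,3,4,5,6,7,8,9,10,11,12,13,14,15}
step 1: v2 <- lane                   {0,1,2,3,4,5,6}
step 2: v2 <- min((v3 * 3), (v3 - 4)) {0,1,2,3,4,5,6}
step 3: v2 <- ((lane * lane) - v3)   {7,8,9,10,11,12,13,14,15}

Answer: 4 steps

v2: 2,2,2,2,2,2,2,43,58,75,94,115,138,163,190,219
v3: 6,6,6,6,6,6,6,6,6,6,6,6,6,6,6,6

steps = 4; useful = 39; efficiency = 39/64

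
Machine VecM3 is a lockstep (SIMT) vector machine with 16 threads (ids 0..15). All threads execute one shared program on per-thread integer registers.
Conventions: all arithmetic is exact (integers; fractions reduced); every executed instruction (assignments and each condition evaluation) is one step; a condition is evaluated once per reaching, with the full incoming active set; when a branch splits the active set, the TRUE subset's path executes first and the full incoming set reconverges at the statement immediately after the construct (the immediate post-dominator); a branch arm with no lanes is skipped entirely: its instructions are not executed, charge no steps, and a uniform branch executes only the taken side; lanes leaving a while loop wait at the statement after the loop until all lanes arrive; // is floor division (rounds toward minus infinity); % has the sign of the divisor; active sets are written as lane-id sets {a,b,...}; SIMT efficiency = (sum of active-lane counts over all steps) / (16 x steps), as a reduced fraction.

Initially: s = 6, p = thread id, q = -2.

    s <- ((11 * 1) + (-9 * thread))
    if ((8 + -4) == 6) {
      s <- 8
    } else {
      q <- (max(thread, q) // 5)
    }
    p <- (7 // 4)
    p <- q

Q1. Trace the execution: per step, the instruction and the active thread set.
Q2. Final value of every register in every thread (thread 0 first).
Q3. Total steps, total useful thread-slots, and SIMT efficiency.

step 0: s <- ((11 * 1) + (-9 * thread)) {0,1,2,3,4,5,6,7,8,9,10,11,12,13,14,15}
step 1: eval ((8 + -4) == 6)         {0,1,2,3,4,5,6,7,8,9,10,11,12,13,14,15}
step 2: q <- (max(thread, q) // 5)   {0,1,2,3,4,5,6,7,8,9,10,11,12,13,14,15}
step 3: p <- (7 // 4)                {0,1,2,3,4,5,6,7,8,9,10,11,12,13,14,15}
step 4: p <- q                       {0,1,2,3,4,5,6,7,8,9,10,11,12,13,14,15}

Answer: 5 steps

s: 11,2,-7,-16,-25,-34,-43,-52,-61,-70,-79,-88,-97,-106,-115,-124
p: 0,0,0,0,0,1,1,1,1,1,2,2,2,2,2,3
q: 0,0,0,0,0,1,1,1,1,1,2,2,2,2,2,3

steps = 5; useful = 80; efficiency = 80/80 = 1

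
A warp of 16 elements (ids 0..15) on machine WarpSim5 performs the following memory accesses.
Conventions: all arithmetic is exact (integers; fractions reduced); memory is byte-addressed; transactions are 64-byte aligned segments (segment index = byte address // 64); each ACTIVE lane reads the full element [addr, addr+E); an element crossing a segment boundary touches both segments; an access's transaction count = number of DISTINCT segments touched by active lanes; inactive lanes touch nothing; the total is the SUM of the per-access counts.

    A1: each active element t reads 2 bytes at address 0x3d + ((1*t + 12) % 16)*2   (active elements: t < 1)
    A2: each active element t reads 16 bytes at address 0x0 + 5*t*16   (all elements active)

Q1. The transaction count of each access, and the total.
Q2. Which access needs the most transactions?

A1: 1 transaction
A2: 16 transactions

Answer: 1,16; total 17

Answer: A2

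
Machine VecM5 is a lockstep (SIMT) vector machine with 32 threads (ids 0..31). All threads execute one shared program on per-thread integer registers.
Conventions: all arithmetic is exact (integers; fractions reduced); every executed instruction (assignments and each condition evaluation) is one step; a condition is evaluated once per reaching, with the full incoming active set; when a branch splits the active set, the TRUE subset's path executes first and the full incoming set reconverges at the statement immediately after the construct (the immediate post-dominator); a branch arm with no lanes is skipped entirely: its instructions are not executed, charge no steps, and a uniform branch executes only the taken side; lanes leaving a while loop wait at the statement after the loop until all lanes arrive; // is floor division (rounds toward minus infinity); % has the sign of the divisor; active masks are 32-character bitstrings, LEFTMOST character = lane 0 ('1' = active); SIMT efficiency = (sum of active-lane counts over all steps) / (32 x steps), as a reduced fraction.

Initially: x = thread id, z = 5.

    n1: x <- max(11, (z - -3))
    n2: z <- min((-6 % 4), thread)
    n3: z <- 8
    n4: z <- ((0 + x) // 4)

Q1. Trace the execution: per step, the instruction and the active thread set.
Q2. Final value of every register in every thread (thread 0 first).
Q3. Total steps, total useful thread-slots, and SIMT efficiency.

step 0: x <- max(11, (z - -3))       11111111111111111111111111111111
step 1: z <- min((-6 % 4), thread)   11111111111111111111111111111111
step 2: z <- 8                       11111111111111111111111111111111
step 3: z <- ((0 + x) // 4)          11111111111111111111111111111111

Answer: 4 steps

x: 11,11,11,11,11,11,11,11,11,11,11,11,11,11,11,11,11,11,11,11,11,11,11,11,11,11,11,11,11,11,11,11
z: 2,2,2,2,2,2,2,2,2,2,2,2,2,2,2,2,2,2,2,2,2,2,2,2,2,2,2,2,2,2,2,2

steps = 4; useful = 128; efficiency = 128/128 = 1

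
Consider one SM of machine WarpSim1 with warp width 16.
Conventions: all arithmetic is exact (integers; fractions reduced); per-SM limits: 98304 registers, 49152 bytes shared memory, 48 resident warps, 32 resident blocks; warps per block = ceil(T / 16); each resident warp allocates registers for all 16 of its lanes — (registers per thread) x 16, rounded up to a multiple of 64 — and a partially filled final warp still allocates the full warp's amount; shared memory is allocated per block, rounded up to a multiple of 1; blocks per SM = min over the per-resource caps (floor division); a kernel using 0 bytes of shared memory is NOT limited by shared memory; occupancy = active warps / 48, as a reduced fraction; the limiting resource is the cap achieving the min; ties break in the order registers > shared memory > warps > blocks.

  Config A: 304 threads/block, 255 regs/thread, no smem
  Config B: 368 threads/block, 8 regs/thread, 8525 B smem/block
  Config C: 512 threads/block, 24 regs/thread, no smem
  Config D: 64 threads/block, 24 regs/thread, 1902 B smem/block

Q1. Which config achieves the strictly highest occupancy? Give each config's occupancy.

occupancies: A 19/48, B 23/24, C 2/3, D 1

Answer: D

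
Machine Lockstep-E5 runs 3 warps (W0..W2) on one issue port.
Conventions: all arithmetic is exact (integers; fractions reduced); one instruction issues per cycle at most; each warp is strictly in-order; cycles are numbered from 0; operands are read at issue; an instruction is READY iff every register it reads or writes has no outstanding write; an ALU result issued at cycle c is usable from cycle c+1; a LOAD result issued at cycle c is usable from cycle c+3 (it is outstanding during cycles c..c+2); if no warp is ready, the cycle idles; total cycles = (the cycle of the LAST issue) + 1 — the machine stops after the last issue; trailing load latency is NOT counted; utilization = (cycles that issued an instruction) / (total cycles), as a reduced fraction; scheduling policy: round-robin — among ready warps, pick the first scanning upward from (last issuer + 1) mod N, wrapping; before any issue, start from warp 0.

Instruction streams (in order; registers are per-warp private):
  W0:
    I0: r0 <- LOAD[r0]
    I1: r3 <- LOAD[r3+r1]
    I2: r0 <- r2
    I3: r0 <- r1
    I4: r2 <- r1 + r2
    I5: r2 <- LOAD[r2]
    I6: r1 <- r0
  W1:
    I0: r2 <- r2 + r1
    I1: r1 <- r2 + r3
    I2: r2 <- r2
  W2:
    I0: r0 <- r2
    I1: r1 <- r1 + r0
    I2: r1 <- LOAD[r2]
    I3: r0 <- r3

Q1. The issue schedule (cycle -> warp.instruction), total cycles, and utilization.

cycle 0: W0.I0
cycle 1: W1.I0
cycle 2: W2.I0
cycle 3: W0.I1
cycle 4: W1.I1
cycle 5: W2.I1
cycle 6: W0.I2
cycle 7: W1.I2
cycle 8: W2.I2
cycle 9: W0.I3
cycle 10: W2.I3
cycle 11: W0.I4
cycle 12: W0.I5
cycle 13: W0.I6

Answer: 14 cycles, utilization 1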